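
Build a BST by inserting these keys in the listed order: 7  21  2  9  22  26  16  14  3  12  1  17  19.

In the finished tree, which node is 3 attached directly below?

Resulting structure (node: left, right):
  7: L=2, R=21
  21: L=9, R=22
  2: L=1, R=3
  9: L=–, R=16
  22: L=–, R=26
  26: L=–, R=–
  16: L=14, R=17
  14: L=12, R=–
  3: L=–, R=–
  12: L=–, R=–
  1: L=–, R=–
  17: L=–, R=19
  19: L=–, R=–

2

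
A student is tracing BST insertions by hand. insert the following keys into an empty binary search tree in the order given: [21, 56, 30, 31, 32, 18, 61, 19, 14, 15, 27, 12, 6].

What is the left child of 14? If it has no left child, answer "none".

12

Resulting structure (node: left, right):
  21: L=18, R=56
  56: L=30, R=61
  30: L=27, R=31
  31: L=–, R=32
  32: L=–, R=–
  18: L=14, R=19
  61: L=–, R=–
  19: L=–, R=–
  14: L=12, R=15
  15: L=–, R=–
  27: L=–, R=–
  12: L=6, R=–
  6: L=–, R=–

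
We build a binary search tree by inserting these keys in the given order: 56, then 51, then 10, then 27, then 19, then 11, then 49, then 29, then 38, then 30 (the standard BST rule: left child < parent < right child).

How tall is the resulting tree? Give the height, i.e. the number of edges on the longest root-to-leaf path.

7

Insert 56: tree is empty, so 56 becomes the root.
Insert 51: 51 < 56 → go left. Place as left child of 56.
Insert 10: 10 < 56 → go left; 10 < 51 → go left. Place as left child of 51.
Insert 27: 27 < 56 → go left; 27 < 51 → go left; 27 > 10 → go right. Place as right child of 10.
Insert 19: 19 < 56 → go left; 19 < 51 → go left; 19 > 10 → go right; 19 < 27 → go left. Place as left child of 27.
Insert 11: 11 < 56 → go left; 11 < 51 → go left; 11 > 10 → go right; 11 < 27 → go left; 11 < 19 → go left. Place as left child of 19.
Insert 49: 49 < 56 → go left; 49 < 51 → go left; 49 > 10 → go right; 49 > 27 → go right. Place as right child of 27.
Insert 29: 29 < 56 → go left; 29 < 51 → go left; 29 > 10 → go right; 29 > 27 → go right; 29 < 49 → go left. Place as left child of 49.
Insert 38: 38 < 56 → go left; 38 < 51 → go left; 38 > 10 → go right; 38 > 27 → go right; 38 < 49 → go left; 38 > 29 → go right. Place as right child of 29.
Insert 30: 30 < 56 → go left; 30 < 51 → go left; 30 > 10 → go right; 30 > 27 → go right; 30 < 49 → go left; 30 > 29 → go right; 30 < 38 → go left. Place as left child of 38.

The deepest node is 30 at depth 7.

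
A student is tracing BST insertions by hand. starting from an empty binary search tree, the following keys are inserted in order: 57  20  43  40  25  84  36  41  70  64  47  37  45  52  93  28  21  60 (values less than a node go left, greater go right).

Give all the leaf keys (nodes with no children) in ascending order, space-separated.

21 28 37 41 45 52 60 93

Insert 57: tree is empty, so 57 becomes the root.
Insert 20: 20 < 57 → go left. Place as left child of 57.
Insert 43: 43 < 57 → go left; 43 > 20 → go right. Place as right child of 20.
Insert 40: 40 < 57 → go left; 40 > 20 → go right; 40 < 43 → go left. Place as left child of 43.
Insert 25: 25 < 57 → go left; 25 > 20 → go right; 25 < 43 → go left; 25 < 40 → go left. Place as left child of 40.
Insert 84: 84 > 57 → go right. Place as right child of 57.
Insert 36: 36 < 57 → go left; 36 > 20 → go right; 36 < 43 → go left; 36 < 40 → go left; 36 > 25 → go right. Place as right child of 25.
Insert 41: 41 < 57 → go left; 41 > 20 → go right; 41 < 43 → go left; 41 > 40 → go right. Place as right child of 40.
Insert 70: 70 > 57 → go right; 70 < 84 → go left. Place as left child of 84.
Insert 64: 64 > 57 → go right; 64 < 84 → go left; 64 < 70 → go left. Place as left child of 70.
Insert 47: 47 < 57 → go left; 47 > 20 → go right; 47 > 43 → go right. Place as right child of 43.
Insert 37: 37 < 57 → go left; 37 > 20 → go right; 37 < 43 → go left; 37 < 40 → go left; 37 > 25 → go right; 37 > 36 → go right. Place as right child of 36.
Insert 45: 45 < 57 → go left; 45 > 20 → go right; 45 > 43 → go right; 45 < 47 → go left. Place as left child of 47.
Insert 52: 52 < 57 → go left; 52 > 20 → go right; 52 > 43 → go right; 52 > 47 → go right. Place as right child of 47.
Insert 93: 93 > 57 → go right; 93 > 84 → go right. Place as right child of 84.
Insert 28: 28 < 57 → go left; 28 > 20 → go right; 28 < 43 → go left; 28 < 40 → go left; 28 > 25 → go right; 28 < 36 → go left. Place as left child of 36.
Insert 21: 21 < 57 → go left; 21 > 20 → go right; 21 < 43 → go left; 21 < 40 → go left; 21 < 25 → go left. Place as left child of 25.
Insert 60: 60 > 57 → go right; 60 < 84 → go left; 60 < 70 → go left; 60 < 64 → go left. Place as left child of 64.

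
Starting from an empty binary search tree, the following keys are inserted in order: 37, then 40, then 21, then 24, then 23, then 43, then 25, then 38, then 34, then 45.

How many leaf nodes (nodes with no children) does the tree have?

4

Insert 37: tree is empty, so 37 becomes the root.
Insert 40: 40 > 37 → go right. Place as right child of 37.
Insert 21: 21 < 37 → go left. Place as left child of 37.
Insert 24: 24 < 37 → go left; 24 > 21 → go right. Place as right child of 21.
Insert 23: 23 < 37 → go left; 23 > 21 → go right; 23 < 24 → go left. Place as left child of 24.
Insert 43: 43 > 37 → go right; 43 > 40 → go right. Place as right child of 40.
Insert 25: 25 < 37 → go left; 25 > 21 → go right; 25 > 24 → go right. Place as right child of 24.
Insert 38: 38 > 37 → go right; 38 < 40 → go left. Place as left child of 40.
Insert 34: 34 < 37 → go left; 34 > 21 → go right; 34 > 24 → go right; 34 > 25 → go right. Place as right child of 25.
Insert 45: 45 > 37 → go right; 45 > 40 → go right; 45 > 43 → go right. Place as right child of 43.

Leaves: 23, 34, 38, 45 — 4 in total.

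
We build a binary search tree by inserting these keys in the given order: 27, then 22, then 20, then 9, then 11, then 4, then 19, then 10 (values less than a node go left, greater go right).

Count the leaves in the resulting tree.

Insert 27: tree is empty, so 27 becomes the root.
Insert 22: 22 < 27 → go left. Place as left child of 27.
Insert 20: 20 < 27 → go left; 20 < 22 → go left. Place as left child of 22.
Insert 9: 9 < 27 → go left; 9 < 22 → go left; 9 < 20 → go left. Place as left child of 20.
Insert 11: 11 < 27 → go left; 11 < 22 → go left; 11 < 20 → go left; 11 > 9 → go right. Place as right child of 9.
Insert 4: 4 < 27 → go left; 4 < 22 → go left; 4 < 20 → go left; 4 < 9 → go left. Place as left child of 9.
Insert 19: 19 < 27 → go left; 19 < 22 → go left; 19 < 20 → go left; 19 > 9 → go right; 19 > 11 → go right. Place as right child of 11.
Insert 10: 10 < 27 → go left; 10 < 22 → go left; 10 < 20 → go left; 10 > 9 → go right; 10 < 11 → go left. Place as left child of 11.

Leaves: 4, 10, 19 — 3 in total.

3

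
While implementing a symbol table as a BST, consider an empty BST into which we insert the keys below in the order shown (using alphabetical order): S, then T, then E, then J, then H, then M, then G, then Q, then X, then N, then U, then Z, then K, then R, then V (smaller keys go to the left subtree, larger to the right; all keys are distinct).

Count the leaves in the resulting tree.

6

S: root
T: right child of S (depth 1)
E: left child of S (depth 1)
J: right child of E (depth 2)
H: left child of J (depth 3)
M: right child of J (depth 3)
G: left child of H (depth 4)
Q: right child of M (depth 4)
X: right child of T (depth 2)
N: left child of Q (depth 5)
U: left child of X (depth 3)
Z: right child of X (depth 3)
K: left child of M (depth 4)
R: right child of Q (depth 5)
V: right child of U (depth 4)

Leaves: G, K, N, R, V, Z — 6 in total.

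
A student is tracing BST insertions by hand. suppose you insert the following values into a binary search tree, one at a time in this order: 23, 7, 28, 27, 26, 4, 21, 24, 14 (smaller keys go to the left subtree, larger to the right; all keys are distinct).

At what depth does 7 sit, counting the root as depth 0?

Insert 23: tree is empty, so 23 becomes the root.
Insert 7: 7 < 23 → go left. Place as left child of 23.
Insert 28: 28 > 23 → go right. Place as right child of 23.
Insert 27: 27 > 23 → go right; 27 < 28 → go left. Place as left child of 28.
Insert 26: 26 > 23 → go right; 26 < 28 → go left; 26 < 27 → go left. Place as left child of 27.
Insert 4: 4 < 23 → go left; 4 < 7 → go left. Place as left child of 7.
Insert 21: 21 < 23 → go left; 21 > 7 → go right. Place as right child of 7.
Insert 24: 24 > 23 → go right; 24 < 28 → go left; 24 < 27 → go left; 24 < 26 → go left. Place as left child of 26.
Insert 14: 14 < 23 → go left; 14 > 7 → go right; 14 < 21 → go left. Place as left child of 21.

Path to 7: 23 → 7, which is 1 edge.

1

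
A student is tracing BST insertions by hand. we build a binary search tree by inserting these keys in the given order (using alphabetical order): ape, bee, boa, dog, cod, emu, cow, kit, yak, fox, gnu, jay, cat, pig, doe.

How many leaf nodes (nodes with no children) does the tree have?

Insert ape: tree is empty, so ape becomes the root.
Insert bee: bee > ape → go right. Place as right child of ape.
Insert boa: boa > ape → go right; boa > bee → go right. Place as right child of bee.
Insert dog: dog > ape → go right; dog > bee → go right; dog > boa → go right. Place as right child of boa.
Insert cod: cod > ape → go right; cod > bee → go right; cod > boa → go right; cod < dog → go left. Place as left child of dog.
Insert emu: emu > ape → go right; emu > bee → go right; emu > boa → go right; emu > dog → go right. Place as right child of dog.
Insert cow: cow > ape → go right; cow > bee → go right; cow > boa → go right; cow < dog → go left; cow > cod → go right. Place as right child of cod.
Insert kit: kit > ape → go right; kit > bee → go right; kit > boa → go right; kit > dog → go right; kit > emu → go right. Place as right child of emu.
Insert yak: yak > ape → go right; yak > bee → go right; yak > boa → go right; yak > dog → go right; yak > emu → go right; yak > kit → go right. Place as right child of kit.
Insert fox: fox > ape → go right; fox > bee → go right; fox > boa → go right; fox > dog → go right; fox > emu → go right; fox < kit → go left. Place as left child of kit.
Insert gnu: gnu > ape → go right; gnu > bee → go right; gnu > boa → go right; gnu > dog → go right; gnu > emu → go right; gnu < kit → go left; gnu > fox → go right. Place as right child of fox.
Insert jay: jay > ape → go right; jay > bee → go right; jay > boa → go right; jay > dog → go right; jay > emu → go right; jay < kit → go left; jay > fox → go right; jay > gnu → go right. Place as right child of gnu.
Insert cat: cat > ape → go right; cat > bee → go right; cat > boa → go right; cat < dog → go left; cat < cod → go left. Place as left child of cod.
Insert pig: pig > ape → go right; pig > bee → go right; pig > boa → go right; pig > dog → go right; pig > emu → go right; pig > kit → go right; pig < yak → go left. Place as left child of yak.
Insert doe: doe > ape → go right; doe > bee → go right; doe > boa → go right; doe < dog → go left; doe > cod → go right; doe > cow → go right. Place as right child of cow.

Leaves: cat, doe, jay, pig — 4 in total.

4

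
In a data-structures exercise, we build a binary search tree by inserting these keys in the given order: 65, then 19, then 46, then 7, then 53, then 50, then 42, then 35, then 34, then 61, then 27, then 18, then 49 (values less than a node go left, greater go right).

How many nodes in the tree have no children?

Insert 65: tree is empty, so 65 becomes the root.
Insert 19: 19 < 65 → go left. Place as left child of 65.
Insert 46: 46 < 65 → go left; 46 > 19 → go right. Place as right child of 19.
Insert 7: 7 < 65 → go left; 7 < 19 → go left. Place as left child of 19.
Insert 53: 53 < 65 → go left; 53 > 19 → go right; 53 > 46 → go right. Place as right child of 46.
Insert 50: 50 < 65 → go left; 50 > 19 → go right; 50 > 46 → go right; 50 < 53 → go left. Place as left child of 53.
Insert 42: 42 < 65 → go left; 42 > 19 → go right; 42 < 46 → go left. Place as left child of 46.
Insert 35: 35 < 65 → go left; 35 > 19 → go right; 35 < 46 → go left; 35 < 42 → go left. Place as left child of 42.
Insert 34: 34 < 65 → go left; 34 > 19 → go right; 34 < 46 → go left; 34 < 42 → go left; 34 < 35 → go left. Place as left child of 35.
Insert 61: 61 < 65 → go left; 61 > 19 → go right; 61 > 46 → go right; 61 > 53 → go right. Place as right child of 53.
Insert 27: 27 < 65 → go left; 27 > 19 → go right; 27 < 46 → go left; 27 < 42 → go left; 27 < 35 → go left; 27 < 34 → go left. Place as left child of 34.
Insert 18: 18 < 65 → go left; 18 < 19 → go left; 18 > 7 → go right. Place as right child of 7.
Insert 49: 49 < 65 → go left; 49 > 19 → go right; 49 > 46 → go right; 49 < 53 → go left; 49 < 50 → go left. Place as left child of 50.

Leaves: 18, 27, 49, 61 — 4 in total.

4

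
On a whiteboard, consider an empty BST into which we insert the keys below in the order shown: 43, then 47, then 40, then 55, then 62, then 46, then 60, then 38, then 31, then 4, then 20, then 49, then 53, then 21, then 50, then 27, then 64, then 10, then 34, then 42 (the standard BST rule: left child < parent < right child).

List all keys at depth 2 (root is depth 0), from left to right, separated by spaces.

43: root
47: right child of 43 (depth 1)
40: left child of 43 (depth 1)
55: right child of 47 (depth 2)
62: right child of 55 (depth 3)
46: left child of 47 (depth 2)
60: left child of 62 (depth 4)
38: left child of 40 (depth 2)
31: left child of 38 (depth 3)
4: left child of 31 (depth 4)
20: right child of 4 (depth 5)
49: left child of 55 (depth 3)
53: right child of 49 (depth 4)
21: right child of 20 (depth 6)
50: left child of 53 (depth 5)
27: right child of 21 (depth 7)
64: right child of 62 (depth 4)
10: left child of 20 (depth 6)
34: right child of 31 (depth 4)
42: right child of 40 (depth 2)

38 42 46 55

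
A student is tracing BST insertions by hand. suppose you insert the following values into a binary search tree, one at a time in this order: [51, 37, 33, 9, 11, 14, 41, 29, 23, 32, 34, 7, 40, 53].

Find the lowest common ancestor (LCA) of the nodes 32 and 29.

29

51: root
37: left child of 51 (depth 1)
33: left child of 37 (depth 2)
9: left child of 33 (depth 3)
11: right child of 9 (depth 4)
14: right child of 11 (depth 5)
41: right child of 37 (depth 2)
29: right child of 14 (depth 6)
23: left child of 29 (depth 7)
32: right child of 29 (depth 7)
34: right child of 33 (depth 3)
7: left child of 9 (depth 4)
40: left child of 41 (depth 3)
53: right child of 51 (depth 1)

Path to 32: 51 → 37 → 33 → 9 → 11 → 14 → 29 → 32
Path to 29: 51 → 37 → 33 → 9 → 11 → 14 → 29
29 lies on both paths and is an ancestor of the other node.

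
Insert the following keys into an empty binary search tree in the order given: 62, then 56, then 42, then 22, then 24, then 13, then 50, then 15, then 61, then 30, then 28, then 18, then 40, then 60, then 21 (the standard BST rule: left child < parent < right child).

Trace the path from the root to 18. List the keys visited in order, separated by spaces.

Insert 62: tree is empty, so 62 becomes the root.
Insert 56: 56 < 62 → go left. Place as left child of 62.
Insert 42: 42 < 62 → go left; 42 < 56 → go left. Place as left child of 56.
Insert 22: 22 < 62 → go left; 22 < 56 → go left; 22 < 42 → go left. Place as left child of 42.
Insert 24: 24 < 62 → go left; 24 < 56 → go left; 24 < 42 → go left; 24 > 22 → go right. Place as right child of 22.
Insert 13: 13 < 62 → go left; 13 < 56 → go left; 13 < 42 → go left; 13 < 22 → go left. Place as left child of 22.
Insert 50: 50 < 62 → go left; 50 < 56 → go left; 50 > 42 → go right. Place as right child of 42.
Insert 15: 15 < 62 → go left; 15 < 56 → go left; 15 < 42 → go left; 15 < 22 → go left; 15 > 13 → go right. Place as right child of 13.
Insert 61: 61 < 62 → go left; 61 > 56 → go right. Place as right child of 56.
Insert 30: 30 < 62 → go left; 30 < 56 → go left; 30 < 42 → go left; 30 > 22 → go right; 30 > 24 → go right. Place as right child of 24.
Insert 28: 28 < 62 → go left; 28 < 56 → go left; 28 < 42 → go left; 28 > 22 → go right; 28 > 24 → go right; 28 < 30 → go left. Place as left child of 30.
Insert 18: 18 < 62 → go left; 18 < 56 → go left; 18 < 42 → go left; 18 < 22 → go left; 18 > 13 → go right; 18 > 15 → go right. Place as right child of 15.
Insert 40: 40 < 62 → go left; 40 < 56 → go left; 40 < 42 → go left; 40 > 22 → go right; 40 > 24 → go right; 40 > 30 → go right. Place as right child of 30.
Insert 60: 60 < 62 → go left; 60 > 56 → go right; 60 < 61 → go left. Place as left child of 61.
Insert 21: 21 < 62 → go left; 21 < 56 → go left; 21 < 42 → go left; 21 < 22 → go left; 21 > 13 → go right; 21 > 15 → go right; 21 > 18 → go right. Place as right child of 18.

62 56 42 22 13 15 18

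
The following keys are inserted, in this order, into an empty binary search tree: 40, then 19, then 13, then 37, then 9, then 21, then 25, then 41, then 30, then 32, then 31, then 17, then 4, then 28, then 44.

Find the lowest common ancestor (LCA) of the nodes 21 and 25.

21

40: root
19: left child of 40 (depth 1)
13: left child of 19 (depth 2)
37: right child of 19 (depth 2)
9: left child of 13 (depth 3)
21: left child of 37 (depth 3)
25: right child of 21 (depth 4)
41: right child of 40 (depth 1)
30: right child of 25 (depth 5)
32: right child of 30 (depth 6)
31: left child of 32 (depth 7)
17: right child of 13 (depth 3)
4: left child of 9 (depth 4)
28: left child of 30 (depth 6)
44: right child of 41 (depth 2)

Path to 21: 40 → 19 → 37 → 21
Path to 25: 40 → 19 → 37 → 21 → 25
21 lies on both paths and is an ancestor of the other node.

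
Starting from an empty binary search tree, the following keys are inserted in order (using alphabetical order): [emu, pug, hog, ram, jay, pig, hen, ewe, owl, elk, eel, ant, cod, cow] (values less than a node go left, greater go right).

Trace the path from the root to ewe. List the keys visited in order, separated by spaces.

Insert emu: tree is empty, so emu becomes the root.
Insert pug: pug > emu → go right. Place as right child of emu.
Insert hog: hog > emu → go right; hog < pug → go left. Place as left child of pug.
Insert ram: ram > emu → go right; ram > pug → go right. Place as right child of pug.
Insert jay: jay > emu → go right; jay < pug → go left; jay > hog → go right. Place as right child of hog.
Insert pig: pig > emu → go right; pig < pug → go left; pig > hog → go right; pig > jay → go right. Place as right child of jay.
Insert hen: hen > emu → go right; hen < pug → go left; hen < hog → go left. Place as left child of hog.
Insert ewe: ewe > emu → go right; ewe < pug → go left; ewe < hog → go left; ewe < hen → go left. Place as left child of hen.
Insert owl: owl > emu → go right; owl < pug → go left; owl > hog → go right; owl > jay → go right; owl < pig → go left. Place as left child of pig.
Insert elk: elk < emu → go left. Place as left child of emu.
Insert eel: eel < emu → go left; eel < elk → go left. Place as left child of elk.
Insert ant: ant < emu → go left; ant < elk → go left; ant < eel → go left. Place as left child of eel.
Insert cod: cod < emu → go left; cod < elk → go left; cod < eel → go left; cod > ant → go right. Place as right child of ant.
Insert cow: cow < emu → go left; cow < elk → go left; cow < eel → go left; cow > ant → go right; cow > cod → go right. Place as right child of cod.

emu pug hog hen ewe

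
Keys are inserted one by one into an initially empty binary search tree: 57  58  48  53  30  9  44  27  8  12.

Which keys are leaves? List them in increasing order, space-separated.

Insert 57: tree is empty, so 57 becomes the root.
Insert 58: 58 > 57 → go right. Place as right child of 57.
Insert 48: 48 < 57 → go left. Place as left child of 57.
Insert 53: 53 < 57 → go left; 53 > 48 → go right. Place as right child of 48.
Insert 30: 30 < 57 → go left; 30 < 48 → go left. Place as left child of 48.
Insert 9: 9 < 57 → go left; 9 < 48 → go left; 9 < 30 → go left. Place as left child of 30.
Insert 44: 44 < 57 → go left; 44 < 48 → go left; 44 > 30 → go right. Place as right child of 30.
Insert 27: 27 < 57 → go left; 27 < 48 → go left; 27 < 30 → go left; 27 > 9 → go right. Place as right child of 9.
Insert 8: 8 < 57 → go left; 8 < 48 → go left; 8 < 30 → go left; 8 < 9 → go left. Place as left child of 9.
Insert 12: 12 < 57 → go left; 12 < 48 → go left; 12 < 30 → go left; 12 > 9 → go right; 12 < 27 → go left. Place as left child of 27.

8 12 44 53 58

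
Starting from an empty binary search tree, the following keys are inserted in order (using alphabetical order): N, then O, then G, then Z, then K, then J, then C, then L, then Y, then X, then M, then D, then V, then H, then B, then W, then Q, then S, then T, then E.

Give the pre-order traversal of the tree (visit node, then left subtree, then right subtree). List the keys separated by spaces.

N G C B D E K J H L M O Z Y X V Q S T W

N: root
O: right child of N (depth 1)
G: left child of N (depth 1)
Z: right child of O (depth 2)
K: right child of G (depth 2)
J: left child of K (depth 3)
C: left child of G (depth 2)
L: right child of K (depth 3)
Y: left child of Z (depth 3)
X: left child of Y (depth 4)
M: right child of L (depth 4)
D: right child of C (depth 3)
V: left child of X (depth 5)
H: left child of J (depth 4)
B: left child of C (depth 3)
W: right child of V (depth 6)
Q: left child of V (depth 6)
S: right child of Q (depth 7)
T: right child of S (depth 8)
E: right child of D (depth 4)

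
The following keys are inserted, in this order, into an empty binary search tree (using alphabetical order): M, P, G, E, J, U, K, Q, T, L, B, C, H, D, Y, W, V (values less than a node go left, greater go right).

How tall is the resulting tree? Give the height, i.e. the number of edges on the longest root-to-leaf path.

M: root
P: right child of M (depth 1)
G: left child of M (depth 1)
E: left child of G (depth 2)
J: right child of G (depth 2)
U: right child of P (depth 2)
K: right child of J (depth 3)
Q: left child of U (depth 3)
T: right child of Q (depth 4)
L: right child of K (depth 4)
B: left child of E (depth 3)
C: right child of B (depth 4)
H: left child of J (depth 3)
D: right child of C (depth 5)
Y: right child of U (depth 3)
W: left child of Y (depth 4)
V: left child of W (depth 5)

The deepest node is D at depth 5.

5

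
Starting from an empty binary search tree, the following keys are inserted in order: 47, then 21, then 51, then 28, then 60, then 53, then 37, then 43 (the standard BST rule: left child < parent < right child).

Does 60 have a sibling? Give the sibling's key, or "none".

Insert 47: tree is empty, so 47 becomes the root.
Insert 21: 21 < 47 → go left. Place as left child of 47.
Insert 51: 51 > 47 → go right. Place as right child of 47.
Insert 28: 28 < 47 → go left; 28 > 21 → go right. Place as right child of 21.
Insert 60: 60 > 47 → go right; 60 > 51 → go right. Place as right child of 51.
Insert 53: 53 > 47 → go right; 53 > 51 → go right; 53 < 60 → go left. Place as left child of 60.
Insert 37: 37 < 47 → go left; 37 > 21 → go right; 37 > 28 → go right. Place as right child of 28.
Insert 43: 43 < 47 → go left; 43 > 21 → go right; 43 > 28 → go right; 43 > 37 → go right. Place as right child of 37.

60's parent is 51, which has only one child.

none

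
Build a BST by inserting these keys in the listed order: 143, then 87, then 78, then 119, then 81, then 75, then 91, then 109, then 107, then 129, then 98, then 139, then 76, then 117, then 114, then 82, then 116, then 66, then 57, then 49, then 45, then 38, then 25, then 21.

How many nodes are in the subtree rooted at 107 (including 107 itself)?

Resulting structure (node: left, right):
  143: L=87, R=–
  87: L=78, R=119
  78: L=75, R=81
  119: L=91, R=129
  81: L=–, R=82
  75: L=66, R=76
  91: L=–, R=109
  109: L=107, R=117
  107: L=98, R=–
  129: L=–, R=139
  98: L=–, R=–
  139: L=–, R=–
  76: L=–, R=–
  117: L=114, R=–
  114: L=–, R=116
  82: L=–, R=–
  116: L=–, R=–
  66: L=57, R=–
  57: L=49, R=–
  49: L=45, R=–
  45: L=38, R=–
  38: L=25, R=–
  25: L=21, R=–
  21: L=–, R=–

Subtree rooted at 107 contains: 107, 98 — 2 nodes.

2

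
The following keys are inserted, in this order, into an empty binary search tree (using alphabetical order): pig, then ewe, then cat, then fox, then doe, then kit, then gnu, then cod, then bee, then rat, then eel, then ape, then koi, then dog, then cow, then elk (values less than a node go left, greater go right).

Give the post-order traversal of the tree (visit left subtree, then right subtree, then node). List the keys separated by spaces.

ape bee cow cod dog elk eel doe cat gnu koi kit fox ewe rat pig

Insert pig: tree is empty, so pig becomes the root.
Insert ewe: ewe < pig → go left. Place as left child of pig.
Insert cat: cat < pig → go left; cat < ewe → go left. Place as left child of ewe.
Insert fox: fox < pig → go left; fox > ewe → go right. Place as right child of ewe.
Insert doe: doe < pig → go left; doe < ewe → go left; doe > cat → go right. Place as right child of cat.
Insert kit: kit < pig → go left; kit > ewe → go right; kit > fox → go right. Place as right child of fox.
Insert gnu: gnu < pig → go left; gnu > ewe → go right; gnu > fox → go right; gnu < kit → go left. Place as left child of kit.
Insert cod: cod < pig → go left; cod < ewe → go left; cod > cat → go right; cod < doe → go left. Place as left child of doe.
Insert bee: bee < pig → go left; bee < ewe → go left; bee < cat → go left. Place as left child of cat.
Insert rat: rat > pig → go right. Place as right child of pig.
Insert eel: eel < pig → go left; eel < ewe → go left; eel > cat → go right; eel > doe → go right. Place as right child of doe.
Insert ape: ape < pig → go left; ape < ewe → go left; ape < cat → go left; ape < bee → go left. Place as left child of bee.
Insert koi: koi < pig → go left; koi > ewe → go right; koi > fox → go right; koi > kit → go right. Place as right child of kit.
Insert dog: dog < pig → go left; dog < ewe → go left; dog > cat → go right; dog > doe → go right; dog < eel → go left. Place as left child of eel.
Insert cow: cow < pig → go left; cow < ewe → go left; cow > cat → go right; cow < doe → go left; cow > cod → go right. Place as right child of cod.
Insert elk: elk < pig → go left; elk < ewe → go left; elk > cat → go right; elk > doe → go right; elk > eel → go right. Place as right child of eel.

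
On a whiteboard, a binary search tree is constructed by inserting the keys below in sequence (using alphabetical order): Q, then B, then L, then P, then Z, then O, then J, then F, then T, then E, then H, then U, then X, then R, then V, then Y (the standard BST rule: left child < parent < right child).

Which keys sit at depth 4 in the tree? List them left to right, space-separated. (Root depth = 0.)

Q: root
B: left child of Q (depth 1)
L: right child of B (depth 2)
P: right child of L (depth 3)
Z: right child of Q (depth 1)
O: left child of P (depth 4)
J: left child of L (depth 3)
F: left child of J (depth 4)
T: left child of Z (depth 2)
E: left child of F (depth 5)
H: right child of F (depth 5)
U: right child of T (depth 3)
X: right child of U (depth 4)
R: left child of T (depth 3)
V: left child of X (depth 5)
Y: right child of X (depth 5)

F O X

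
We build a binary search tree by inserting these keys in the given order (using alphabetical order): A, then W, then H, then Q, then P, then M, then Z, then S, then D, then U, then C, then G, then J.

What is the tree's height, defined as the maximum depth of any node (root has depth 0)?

6

A: root
W: right child of A (depth 1)
H: left child of W (depth 2)
Q: right child of H (depth 3)
P: left child of Q (depth 4)
M: left child of P (depth 5)
Z: right child of W (depth 2)
S: right child of Q (depth 4)
D: left child of H (depth 3)
U: right child of S (depth 5)
C: left child of D (depth 4)
G: right child of D (depth 4)
J: left child of M (depth 6)

The deepest node is J at depth 6.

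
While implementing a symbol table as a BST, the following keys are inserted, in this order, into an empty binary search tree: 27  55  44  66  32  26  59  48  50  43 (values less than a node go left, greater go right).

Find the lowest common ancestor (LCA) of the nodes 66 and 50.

Insert 27: tree is empty, so 27 becomes the root.
Insert 55: 55 > 27 → go right. Place as right child of 27.
Insert 44: 44 > 27 → go right; 44 < 55 → go left. Place as left child of 55.
Insert 66: 66 > 27 → go right; 66 > 55 → go right. Place as right child of 55.
Insert 32: 32 > 27 → go right; 32 < 55 → go left; 32 < 44 → go left. Place as left child of 44.
Insert 26: 26 < 27 → go left. Place as left child of 27.
Insert 59: 59 > 27 → go right; 59 > 55 → go right; 59 < 66 → go left. Place as left child of 66.
Insert 48: 48 > 27 → go right; 48 < 55 → go left; 48 > 44 → go right. Place as right child of 44.
Insert 50: 50 > 27 → go right; 50 < 55 → go left; 50 > 44 → go right; 50 > 48 → go right. Place as right child of 48.
Insert 43: 43 > 27 → go right; 43 < 55 → go left; 43 < 44 → go left; 43 > 32 → go right. Place as right child of 32.

Path to 66: 27 → 55 → 66
Path to 50: 27 → 55 → 44 → 48 → 50
The paths share a prefix ending at 55, then split left and right.

55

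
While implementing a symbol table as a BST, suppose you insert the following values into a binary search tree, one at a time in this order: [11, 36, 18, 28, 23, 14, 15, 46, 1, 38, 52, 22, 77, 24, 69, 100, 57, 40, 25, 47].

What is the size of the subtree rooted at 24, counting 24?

2

Insert 11: tree is empty, so 11 becomes the root.
Insert 36: 36 > 11 → go right. Place as right child of 11.
Insert 18: 18 > 11 → go right; 18 < 36 → go left. Place as left child of 36.
Insert 28: 28 > 11 → go right; 28 < 36 → go left; 28 > 18 → go right. Place as right child of 18.
Insert 23: 23 > 11 → go right; 23 < 36 → go left; 23 > 18 → go right; 23 < 28 → go left. Place as left child of 28.
Insert 14: 14 > 11 → go right; 14 < 36 → go left; 14 < 18 → go left. Place as left child of 18.
Insert 15: 15 > 11 → go right; 15 < 36 → go left; 15 < 18 → go left; 15 > 14 → go right. Place as right child of 14.
Insert 46: 46 > 11 → go right; 46 > 36 → go right. Place as right child of 36.
Insert 1: 1 < 11 → go left. Place as left child of 11.
Insert 38: 38 > 11 → go right; 38 > 36 → go right; 38 < 46 → go left. Place as left child of 46.
Insert 52: 52 > 11 → go right; 52 > 36 → go right; 52 > 46 → go right. Place as right child of 46.
Insert 22: 22 > 11 → go right; 22 < 36 → go left; 22 > 18 → go right; 22 < 28 → go left; 22 < 23 → go left. Place as left child of 23.
Insert 77: 77 > 11 → go right; 77 > 36 → go right; 77 > 46 → go right; 77 > 52 → go right. Place as right child of 52.
Insert 24: 24 > 11 → go right; 24 < 36 → go left; 24 > 18 → go right; 24 < 28 → go left; 24 > 23 → go right. Place as right child of 23.
Insert 69: 69 > 11 → go right; 69 > 36 → go right; 69 > 46 → go right; 69 > 52 → go right; 69 < 77 → go left. Place as left child of 77.
Insert 100: 100 > 11 → go right; 100 > 36 → go right; 100 > 46 → go right; 100 > 52 → go right; 100 > 77 → go right. Place as right child of 77.
Insert 57: 57 > 11 → go right; 57 > 36 → go right; 57 > 46 → go right; 57 > 52 → go right; 57 < 77 → go left; 57 < 69 → go left. Place as left child of 69.
Insert 40: 40 > 11 → go right; 40 > 36 → go right; 40 < 46 → go left; 40 > 38 → go right. Place as right child of 38.
Insert 25: 25 > 11 → go right; 25 < 36 → go left; 25 > 18 → go right; 25 < 28 → go left; 25 > 23 → go right; 25 > 24 → go right. Place as right child of 24.
Insert 47: 47 > 11 → go right; 47 > 36 → go right; 47 > 46 → go right; 47 < 52 → go left. Place as left child of 52.

Subtree rooted at 24 contains: 24, 25 — 2 nodes.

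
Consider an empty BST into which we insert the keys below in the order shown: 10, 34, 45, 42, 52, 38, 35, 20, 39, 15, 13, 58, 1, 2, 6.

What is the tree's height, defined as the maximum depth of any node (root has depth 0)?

5

Insert 10: tree is empty, so 10 becomes the root.
Insert 34: 34 > 10 → go right. Place as right child of 10.
Insert 45: 45 > 10 → go right; 45 > 34 → go right. Place as right child of 34.
Insert 42: 42 > 10 → go right; 42 > 34 → go right; 42 < 45 → go left. Place as left child of 45.
Insert 52: 52 > 10 → go right; 52 > 34 → go right; 52 > 45 → go right. Place as right child of 45.
Insert 38: 38 > 10 → go right; 38 > 34 → go right; 38 < 45 → go left; 38 < 42 → go left. Place as left child of 42.
Insert 35: 35 > 10 → go right; 35 > 34 → go right; 35 < 45 → go left; 35 < 42 → go left; 35 < 38 → go left. Place as left child of 38.
Insert 20: 20 > 10 → go right; 20 < 34 → go left. Place as left child of 34.
Insert 39: 39 > 10 → go right; 39 > 34 → go right; 39 < 45 → go left; 39 < 42 → go left; 39 > 38 → go right. Place as right child of 38.
Insert 15: 15 > 10 → go right; 15 < 34 → go left; 15 < 20 → go left. Place as left child of 20.
Insert 13: 13 > 10 → go right; 13 < 34 → go left; 13 < 20 → go left; 13 < 15 → go left. Place as left child of 15.
Insert 58: 58 > 10 → go right; 58 > 34 → go right; 58 > 45 → go right; 58 > 52 → go right. Place as right child of 52.
Insert 1: 1 < 10 → go left. Place as left child of 10.
Insert 2: 2 < 10 → go left; 2 > 1 → go right. Place as right child of 1.
Insert 6: 6 < 10 → go left; 6 > 1 → go right; 6 > 2 → go right. Place as right child of 2.

The deepest node is 35 at depth 5.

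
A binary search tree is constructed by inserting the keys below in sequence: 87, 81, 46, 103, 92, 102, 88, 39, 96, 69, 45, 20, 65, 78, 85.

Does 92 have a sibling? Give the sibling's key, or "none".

Resulting structure (node: left, right):
  87: L=81, R=103
  81: L=46, R=85
  46: L=39, R=69
  103: L=92, R=–
  92: L=88, R=102
  102: L=96, R=–
  88: L=–, R=–
  39: L=20, R=45
  96: L=–, R=–
  69: L=65, R=78
  45: L=–, R=–
  20: L=–, R=–
  65: L=–, R=–
  78: L=–, R=–
  85: L=–, R=–

92's parent is 103, which has only one child.

none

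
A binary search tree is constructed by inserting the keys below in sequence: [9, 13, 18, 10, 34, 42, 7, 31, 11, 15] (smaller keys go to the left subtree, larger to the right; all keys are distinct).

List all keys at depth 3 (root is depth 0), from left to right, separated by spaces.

11 15 34

Insert 9: tree is empty, so 9 becomes the root.
Insert 13: 13 > 9 → go right. Place as right child of 9.
Insert 18: 18 > 9 → go right; 18 > 13 → go right. Place as right child of 13.
Insert 10: 10 > 9 → go right; 10 < 13 → go left. Place as left child of 13.
Insert 34: 34 > 9 → go right; 34 > 13 → go right; 34 > 18 → go right. Place as right child of 18.
Insert 42: 42 > 9 → go right; 42 > 13 → go right; 42 > 18 → go right; 42 > 34 → go right. Place as right child of 34.
Insert 7: 7 < 9 → go left. Place as left child of 9.
Insert 31: 31 > 9 → go right; 31 > 13 → go right; 31 > 18 → go right; 31 < 34 → go left. Place as left child of 34.
Insert 11: 11 > 9 → go right; 11 < 13 → go left; 11 > 10 → go right. Place as right child of 10.
Insert 15: 15 > 9 → go right; 15 > 13 → go right; 15 < 18 → go left. Place as left child of 18.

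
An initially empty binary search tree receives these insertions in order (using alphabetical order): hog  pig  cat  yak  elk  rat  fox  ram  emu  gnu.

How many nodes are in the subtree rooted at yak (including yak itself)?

3

Resulting structure (node: left, right):
  hog: L=cat, R=pig
  pig: L=–, R=yak
  cat: L=–, R=elk
  yak: L=rat, R=–
  elk: L=–, R=fox
  rat: L=ram, R=–
  fox: L=emu, R=gnu
  ram: L=–, R=–
  emu: L=–, R=–
  gnu: L=–, R=–

Subtree rooted at yak contains: yak, rat, ram — 3 nodes.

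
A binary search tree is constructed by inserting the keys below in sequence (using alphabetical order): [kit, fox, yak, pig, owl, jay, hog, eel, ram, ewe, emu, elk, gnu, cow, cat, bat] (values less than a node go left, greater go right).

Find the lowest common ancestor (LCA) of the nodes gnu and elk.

fox

kit: root
fox: left child of kit (depth 1)
yak: right child of kit (depth 1)
pig: left child of yak (depth 2)
owl: left child of pig (depth 3)
jay: right child of fox (depth 2)
hog: left child of jay (depth 3)
eel: left child of fox (depth 2)
ram: right child of pig (depth 3)
ewe: right child of eel (depth 3)
emu: left child of ewe (depth 4)
elk: left child of emu (depth 5)
gnu: left child of hog (depth 4)
cow: left child of eel (depth 3)
cat: left child of cow (depth 4)
bat: left child of cat (depth 5)

Path to gnu: kit → fox → jay → hog → gnu
Path to elk: kit → fox → eel → ewe → emu → elk
The paths share a prefix ending at fox, then split left and right.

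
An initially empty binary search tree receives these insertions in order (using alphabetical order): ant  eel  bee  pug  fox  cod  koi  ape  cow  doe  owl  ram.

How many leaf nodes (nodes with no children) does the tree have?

4

Insert ant: tree is empty, so ant becomes the root.
Insert eel: eel > ant → go right. Place as right child of ant.
Insert bee: bee > ant → go right; bee < eel → go left. Place as left child of eel.
Insert pug: pug > ant → go right; pug > eel → go right. Place as right child of eel.
Insert fox: fox > ant → go right; fox > eel → go right; fox < pug → go left. Place as left child of pug.
Insert cod: cod > ant → go right; cod < eel → go left; cod > bee → go right. Place as right child of bee.
Insert koi: koi > ant → go right; koi > eel → go right; koi < pug → go left; koi > fox → go right. Place as right child of fox.
Insert ape: ape > ant → go right; ape < eel → go left; ape < bee → go left. Place as left child of bee.
Insert cow: cow > ant → go right; cow < eel → go left; cow > bee → go right; cow > cod → go right. Place as right child of cod.
Insert doe: doe > ant → go right; doe < eel → go left; doe > bee → go right; doe > cod → go right; doe > cow → go right. Place as right child of cow.
Insert owl: owl > ant → go right; owl > eel → go right; owl < pug → go left; owl > fox → go right; owl > koi → go right. Place as right child of koi.
Insert ram: ram > ant → go right; ram > eel → go right; ram > pug → go right. Place as right child of pug.

Leaves: ape, doe, owl, ram — 4 in total.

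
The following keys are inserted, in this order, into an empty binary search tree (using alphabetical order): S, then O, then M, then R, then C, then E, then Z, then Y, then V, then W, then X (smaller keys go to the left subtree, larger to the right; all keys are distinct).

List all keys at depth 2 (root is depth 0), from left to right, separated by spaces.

M R Y

Insert S: tree is empty, so S becomes the root.
Insert O: O < S → go left. Place as left child of S.
Insert M: M < S → go left; M < O → go left. Place as left child of O.
Insert R: R < S → go left; R > O → go right. Place as right child of O.
Insert C: C < S → go left; C < O → go left; C < M → go left. Place as left child of M.
Insert E: E < S → go left; E < O → go left; E < M → go left; E > C → go right. Place as right child of C.
Insert Z: Z > S → go right. Place as right child of S.
Insert Y: Y > S → go right; Y < Z → go left. Place as left child of Z.
Insert V: V > S → go right; V < Z → go left; V < Y → go left. Place as left child of Y.
Insert W: W > S → go right; W < Z → go left; W < Y → go left; W > V → go right. Place as right child of V.
Insert X: X > S → go right; X < Z → go left; X < Y → go left; X > V → go right; X > W → go right. Place as right child of W.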